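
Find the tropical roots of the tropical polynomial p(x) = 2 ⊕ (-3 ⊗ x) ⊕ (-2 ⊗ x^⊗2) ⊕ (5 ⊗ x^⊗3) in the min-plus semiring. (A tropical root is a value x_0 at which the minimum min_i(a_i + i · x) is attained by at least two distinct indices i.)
Roots: {-7, -1, 5}

Each tropical root is a break point of the lower envelope of the lines y = a_i + i · x (there are 4 lines, with slopes 0, 1, ..., 3). Only the lines that attain the minimum somewhere contribute to roots; other lines are dominated. Here the surviving (envelope) indices are i = 3, i = 2, i = 1, i = 0.
Intersections between consecutive envelope lines give the roots: for adjacent envelope indices i < j the intersection is x = (a_i − a_j) / (j − i). Reading off the sorted break points: {-7, -1, 5}.
Verification: at each break x_0, at least two indices attain the minimum of min_i(a_i + i · x_0).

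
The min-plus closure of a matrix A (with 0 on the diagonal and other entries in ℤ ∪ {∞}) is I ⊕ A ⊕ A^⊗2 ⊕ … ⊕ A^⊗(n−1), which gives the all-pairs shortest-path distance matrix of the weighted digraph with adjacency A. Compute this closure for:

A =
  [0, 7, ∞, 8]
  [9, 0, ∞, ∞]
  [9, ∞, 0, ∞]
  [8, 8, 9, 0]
Closure =
  [0, 7, 17, 8]
  [9, 0, 26, 17]
  [9, 16, 0, 17]
  [8, 8, 9, 0]

This is the Floyd-Warshall all-pairs shortest-path computation. For each intermediate vertex k = 0, 1, …, 3, update dist[i][j] ← min(dist[i][j], dist[i][k] + dist[k][j]). The final matrix gives, for each (i, j), the minimum total weight of any directed path from i to j (possibly empty when i = j).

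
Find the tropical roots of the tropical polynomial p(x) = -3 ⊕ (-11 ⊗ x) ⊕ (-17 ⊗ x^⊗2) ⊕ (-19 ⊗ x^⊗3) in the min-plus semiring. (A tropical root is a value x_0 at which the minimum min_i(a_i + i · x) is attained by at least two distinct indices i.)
Roots: {2, 6, 8}

Each tropical root is a break point of the lower envelope of the lines y = a_i + i · x (there are 4 lines, with slopes 0, 1, ..., 3). Only the lines that attain the minimum somewhere contribute to roots; other lines are dominated. Here the surviving (envelope) indices are i = 3, i = 2, i = 1, i = 0.
Intersections between consecutive envelope lines give the roots: for adjacent envelope indices i < j the intersection is x = (a_i − a_j) / (j − i). Reading off the sorted break points: {2, 6, 8}.
Verification: at each break x_0, at least two indices attain the minimum of min_i(a_i + i · x_0).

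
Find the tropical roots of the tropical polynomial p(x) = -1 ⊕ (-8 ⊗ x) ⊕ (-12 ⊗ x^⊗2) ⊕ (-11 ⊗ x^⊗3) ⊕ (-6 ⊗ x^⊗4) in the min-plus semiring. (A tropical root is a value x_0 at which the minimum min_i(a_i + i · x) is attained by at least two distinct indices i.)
Roots: {-5, -1, 4, 7}

Each tropical root is a break point of the lower envelope of the lines y = a_i + i · x (there are 5 lines, with slopes 0, 1, ..., 4). Only the lines that attain the minimum somewhere contribute to roots; other lines are dominated. Here the surviving (envelope) indices are i = 4, i = 3, i = 2, i = 1, i = 0.
Intersections between consecutive envelope lines give the roots: for adjacent envelope indices i < j the intersection is x = (a_i − a_j) / (j − i). Reading off the sorted break points: {-5, -1, 4, 7}.
Verification: at each break x_0, at least two indices attain the minimum of min_i(a_i + i · x_0).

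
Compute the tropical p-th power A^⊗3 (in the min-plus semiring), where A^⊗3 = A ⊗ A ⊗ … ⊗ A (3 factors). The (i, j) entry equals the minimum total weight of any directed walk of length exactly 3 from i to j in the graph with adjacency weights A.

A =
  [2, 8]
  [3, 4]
A^⊗3 =
  [6, 12]
  [7, 12]

Each entry (A^⊗3)_ij equals the minimum over all length-3 walks i = v_0 → v_1 → … → v_3 = j of Σ_t A[v_t][v_{t+1}]. For example, for (i, j) = (0, 1) we minimise over 4 possible intermediate vertex sequences; the minimum is 12, attained along the walk 0 → 0 → 0 → 1.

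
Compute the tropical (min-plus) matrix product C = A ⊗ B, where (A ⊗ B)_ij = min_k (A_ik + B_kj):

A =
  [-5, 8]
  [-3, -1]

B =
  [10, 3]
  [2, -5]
A ⊗ B =
  [5, -2]
  [1, -6]

Apply the min-plus product entry-by-entry:
  C[0][0] = min over k of (A[0][0] + B[0][0] = -5 + 10 = 5, A[0][1] + B[1][0] = 8 + 2 = 10) = 5 (attained at k = 0)
  C[0][1] = min over k of (A[0][0] + B[0][1] = -5 + 3 = -2, A[0][1] + B[1][1] = 8 + -5 = 3) = -2 (attained at k = 0)
  C[1][0] = min over k of (A[1][0] + B[0][0] = -3 + 10 = 7, A[1][1] + B[1][0] = -1 + 2 = 1) = 1 (attained at k = 1)
  C[1][1] = min over k of (A[1][0] + B[0][1] = -3 + 3 = 0, A[1][1] + B[1][1] = -1 + -5 = -6) = -6 (attained at k = 1)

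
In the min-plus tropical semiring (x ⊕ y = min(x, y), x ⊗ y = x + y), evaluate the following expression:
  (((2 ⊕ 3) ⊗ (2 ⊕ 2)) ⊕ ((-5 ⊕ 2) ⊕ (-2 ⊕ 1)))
(((2 ⊕ 3) ⊗ (2 ⊕ 2)) ⊕ ((-5 ⊕ 2) ⊕ (-2 ⊕ 1))) = -5

Expand innermost to outermost. Recall ⊕ takes the minimum of its arguments and ⊗ takes their sum. Working out the expression (((2 ⊕ 3) ⊗ (2 ⊕ 2)) ⊕ ((-5 ⊕ 2) ⊕ (-2 ⊕ 1))) gives -5.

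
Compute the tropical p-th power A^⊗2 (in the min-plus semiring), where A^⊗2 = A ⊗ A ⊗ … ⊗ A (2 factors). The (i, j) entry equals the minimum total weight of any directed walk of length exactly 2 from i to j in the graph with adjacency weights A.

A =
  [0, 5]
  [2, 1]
A^⊗2 =
  [0, 5]
  [2, 2]

Each entry (A^⊗2)_ij equals the minimum over all length-2 walks i = v_0 → v_1 → … → v_2 = j of Σ_t A[v_t][v_{t+1}]. For example, for (i, j) = (0, 1) we minimise over 2 possible intermediate vertex sequences; the minimum is 5, attained along the walk 0 → 0 → 1.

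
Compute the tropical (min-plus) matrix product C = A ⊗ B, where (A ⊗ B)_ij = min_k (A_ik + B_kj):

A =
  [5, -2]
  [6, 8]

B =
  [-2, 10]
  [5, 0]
A ⊗ B =
  [3, -2]
  [4, 8]

Apply the min-plus product entry-by-entry:
  C[0][0] = min over k of (A[0][0] + B[0][0] = 5 + -2 = 3, A[0][1] + B[1][0] = -2 + 5 = 3) = 3 (attained at k = 0)
  C[0][1] = min over k of (A[0][0] + B[0][1] = 5 + 10 = 15, A[0][1] + B[1][1] = -2 + 0 = -2) = -2 (attained at k = 1)
  C[1][0] = min over k of (A[1][0] + B[0][0] = 6 + -2 = 4, A[1][1] + B[1][0] = 8 + 5 = 13) = 4 (attained at k = 0)
  C[1][1] = min over k of (A[1][0] + B[0][1] = 6 + 10 = 16, A[1][1] + B[1][1] = 8 + 0 = 8) = 8 (attained at k = 1)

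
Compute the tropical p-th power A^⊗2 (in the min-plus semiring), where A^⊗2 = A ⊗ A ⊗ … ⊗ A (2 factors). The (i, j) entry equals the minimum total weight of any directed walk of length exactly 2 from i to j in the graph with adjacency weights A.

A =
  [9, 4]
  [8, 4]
A^⊗2 =
  [12, 8]
  [12, 8]

Each entry (A^⊗2)_ij equals the minimum over all length-2 walks i = v_0 → v_1 → … → v_2 = j of Σ_t A[v_t][v_{t+1}]. For example, for (i, j) = (0, 1) we minimise over 2 possible intermediate vertex sequences; the minimum is 8, attained along the walk 0 → 1 → 1.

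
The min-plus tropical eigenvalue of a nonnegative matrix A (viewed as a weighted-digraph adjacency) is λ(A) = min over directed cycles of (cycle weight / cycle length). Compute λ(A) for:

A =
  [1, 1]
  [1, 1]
λ(A) = 1

Enumerate directed cycles and compute their means (weight / length). Sample:
  cycle 0 → 0: weight = 1, length = 1, mean = 1/1 ≈ 1.000
  cycle 1 → 1: weight = 1, length = 1, mean = 1/1 ≈ 1.000
  cycle 0 → 1 → 0: weight = 2, length = 2, mean = 2/2 ≈ 1.000
  cycle 1 → 0 → 1: weight = 2, length = 2, mean = 2/2 ≈ 1.000
Minimum mean = 1.000, attained e.g. along the cycle 0 → 0 with weight 1 and length 1. So λ(A) = 1/1 = 1.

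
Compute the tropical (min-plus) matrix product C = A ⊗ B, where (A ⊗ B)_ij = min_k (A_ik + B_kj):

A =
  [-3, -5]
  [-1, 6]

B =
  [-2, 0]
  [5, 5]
A ⊗ B =
  [-5, -3]
  [-3, -1]

Apply the min-plus product entry-by-entry:
  C[0][0] = min over k of (A[0][0] + B[0][0] = -3 + -2 = -5, A[0][1] + B[1][0] = -5 + 5 = 0) = -5 (attained at k = 0)
  C[0][1] = min over k of (A[0][0] + B[0][1] = -3 + 0 = -3, A[0][1] + B[1][1] = -5 + 5 = 0) = -3 (attained at k = 0)
  C[1][0] = min over k of (A[1][0] + B[0][0] = -1 + -2 = -3, A[1][1] + B[1][0] = 6 + 5 = 11) = -3 (attained at k = 0)
  C[1][1] = min over k of (A[1][0] + B[0][1] = -1 + 0 = -1, A[1][1] + B[1][1] = 6 + 5 = 11) = -1 (attained at k = 0)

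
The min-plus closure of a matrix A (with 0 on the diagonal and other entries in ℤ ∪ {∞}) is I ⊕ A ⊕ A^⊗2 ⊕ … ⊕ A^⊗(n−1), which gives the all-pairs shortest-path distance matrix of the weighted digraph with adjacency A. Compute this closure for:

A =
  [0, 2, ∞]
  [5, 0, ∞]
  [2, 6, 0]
Closure =
  [0, 2, ∞]
  [5, 0, ∞]
  [2, 4, 0]

This is the Floyd-Warshall all-pairs shortest-path computation. For each intermediate vertex k = 0, 1, …, 2, update dist[i][j] ← min(dist[i][j], dist[i][k] + dist[k][j]). The final matrix gives, for each (i, j), the minimum total weight of any directed path from i to j (possibly empty when i = j).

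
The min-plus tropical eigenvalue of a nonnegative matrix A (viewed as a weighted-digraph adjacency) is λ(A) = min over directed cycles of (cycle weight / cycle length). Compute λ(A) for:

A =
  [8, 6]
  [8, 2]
λ(A) = 2

Enumerate directed cycles and compute their means (weight / length). Sample:
  cycle 0 → 0: weight = 8, length = 1, mean = 8/1 ≈ 8.000
  cycle 1 → 1: weight = 2, length = 1, mean = 2/1 ≈ 2.000
  cycle 0 → 1 → 0: weight = 14, length = 2, mean = 14/2 ≈ 7.000
  cycle 1 → 0 → 1: weight = 14, length = 2, mean = 14/2 ≈ 7.000
Minimum mean = 2.000, attained e.g. along the cycle 1 → 1 with weight 2 and length 1. So λ(A) = 2/1 = 2.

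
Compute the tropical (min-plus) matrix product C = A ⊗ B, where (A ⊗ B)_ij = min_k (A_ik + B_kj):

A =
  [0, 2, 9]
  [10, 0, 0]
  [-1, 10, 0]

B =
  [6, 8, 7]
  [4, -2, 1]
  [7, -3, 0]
A ⊗ B =
  [6, 0, 3]
  [4, -3, 0]
  [5, -3, 0]

Apply the min-plus product entry-by-entry:
  C[0][0] = min over k of (A[0][0] + B[0][0] = 0 + 6 = 6, A[0][1] + B[1][0] = 2 + 4 = 6, A[0][2] + B[2][0] = 9 + 7 = 16) = 6 (attained at k = 0)
  C[0][1] = min over k of (A[0][0] + B[0][1] = 0 + 8 = 8, A[0][1] + B[1][1] = 2 + -2 = 0, A[0][2] + B[2][1] = 9 + -3 = 6) = 0 (attained at k = 1)
  C[0][2] = min over k of (A[0][0] + B[0][2] = 0 + 7 = 7, A[0][1] + B[1][2] = 2 + 1 = 3, A[0][2] + B[2][2] = 9 + 0 = 9) = 3 (attained at k = 1)
  C[1][0] = min over k of (A[1][0] + B[0][0] = 10 + 6 = 16, A[1][1] + B[1][0] = 0 + 4 = 4, A[1][2] + B[2][0] = 0 + 7 = 7) = 4 (attained at k = 1)
  C[1][1] = min over k of (A[1][0] + B[0][1] = 10 + 8 = 18, A[1][1] + B[1][1] = 0 + -2 = -2, A[1][2] + B[2][1] = 0 + -3 = -3) = -3 (attained at k = 2)
  C[1][2] = min over k of (A[1][0] + B[0][2] = 10 + 7 = 17, A[1][1] + B[1][2] = 0 + 1 = 1, A[1][2] + B[2][2] = 0 + 0 = 0) = 0 (attained at k = 2)
  C[2][0] = min over k of (A[2][0] + B[0][0] = -1 + 6 = 5, A[2][1] + B[1][0] = 10 + 4 = 14, A[2][2] + B[2][0] = 0 + 7 = 7) = 5 (attained at k = 0)
  C[2][1] = min over k of (A[2][0] + B[0][1] = -1 + 8 = 7, A[2][1] + B[1][1] = 10 + -2 = 8, A[2][2] + B[2][1] = 0 + -3 = -3) = -3 (attained at k = 2)
  C[2][2] = min over k of (A[2][0] + B[0][2] = -1 + 7 = 6, A[2][1] + B[1][2] = 10 + 1 = 11, A[2][2] + B[2][2] = 0 + 0 = 0) = 0 (attained at k = 2)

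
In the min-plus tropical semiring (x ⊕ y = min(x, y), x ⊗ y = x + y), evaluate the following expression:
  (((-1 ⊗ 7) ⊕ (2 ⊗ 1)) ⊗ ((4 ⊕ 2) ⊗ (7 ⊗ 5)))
(((-1 ⊗ 7) ⊕ (2 ⊗ 1)) ⊗ ((4 ⊕ 2) ⊗ (7 ⊗ 5))) = 17

Expand innermost to outermost. Recall ⊕ takes the minimum of its arguments and ⊗ takes their sum. Working out the expression (((-1 ⊗ 7) ⊕ (2 ⊗ 1)) ⊗ ((4 ⊕ 2) ⊗ (7 ⊗ 5))) gives 17.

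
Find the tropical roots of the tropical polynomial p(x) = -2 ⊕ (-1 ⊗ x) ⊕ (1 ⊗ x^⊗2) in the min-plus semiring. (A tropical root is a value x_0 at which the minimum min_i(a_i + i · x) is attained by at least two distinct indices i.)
Roots: {-2, -1}

Each tropical root is a break point of the lower envelope of the lines y = a_i + i · x (there are 3 lines, with slopes 0, 1, ..., 2). Only the lines that attain the minimum somewhere contribute to roots; other lines are dominated. Here the surviving (envelope) indices are i = 2, i = 1, i = 0.
Intersections between consecutive envelope lines give the roots: for adjacent envelope indices i < j the intersection is x = (a_i − a_j) / (j − i). Reading off the sorted break points: {-2, -1}.
Verification: at each break x_0, at least two indices attain the minimum of min_i(a_i + i · x_0).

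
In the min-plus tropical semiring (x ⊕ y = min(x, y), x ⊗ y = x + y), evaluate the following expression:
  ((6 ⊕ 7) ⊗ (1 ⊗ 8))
((6 ⊕ 7) ⊗ (1 ⊗ 8)) = 15

Expand innermost to outermost. Recall ⊕ takes the minimum of its arguments and ⊗ takes their sum. Working out the expression ((6 ⊕ 7) ⊗ (1 ⊗ 8)) gives 15.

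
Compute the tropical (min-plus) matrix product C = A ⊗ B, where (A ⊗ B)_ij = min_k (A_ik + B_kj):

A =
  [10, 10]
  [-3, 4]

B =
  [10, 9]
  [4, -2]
A ⊗ B =
  [14, 8]
  [7, 2]

Apply the min-plus product entry-by-entry:
  C[0][0] = min over k of (A[0][0] + B[0][0] = 10 + 10 = 20, A[0][1] + B[1][0] = 10 + 4 = 14) = 14 (attained at k = 1)
  C[0][1] = min over k of (A[0][0] + B[0][1] = 10 + 9 = 19, A[0][1] + B[1][1] = 10 + -2 = 8) = 8 (attained at k = 1)
  C[1][0] = min over k of (A[1][0] + B[0][0] = -3 + 10 = 7, A[1][1] + B[1][0] = 4 + 4 = 8) = 7 (attained at k = 0)
  C[1][1] = min over k of (A[1][0] + B[0][1] = -3 + 9 = 6, A[1][1] + B[1][1] = 4 + -2 = 2) = 2 (attained at k = 1)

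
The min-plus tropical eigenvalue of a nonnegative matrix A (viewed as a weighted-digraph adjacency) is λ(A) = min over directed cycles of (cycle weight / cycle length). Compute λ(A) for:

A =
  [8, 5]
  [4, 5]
λ(A) = 9/2

Enumerate directed cycles and compute their means (weight / length). Sample:
  cycle 0 → 0: weight = 8, length = 1, mean = 8/1 ≈ 8.000
  cycle 1 → 1: weight = 5, length = 1, mean = 5/1 ≈ 5.000
  cycle 0 → 1 → 0: weight = 9, length = 2, mean = 9/2 ≈ 4.500
  cycle 1 → 0 → 1: weight = 9, length = 2, mean = 9/2 ≈ 4.500
Minimum mean = 4.500, attained e.g. along the cycle 0 → 1 → 0 with weight 9 and length 2. So λ(A) = 9/2 = 9/2.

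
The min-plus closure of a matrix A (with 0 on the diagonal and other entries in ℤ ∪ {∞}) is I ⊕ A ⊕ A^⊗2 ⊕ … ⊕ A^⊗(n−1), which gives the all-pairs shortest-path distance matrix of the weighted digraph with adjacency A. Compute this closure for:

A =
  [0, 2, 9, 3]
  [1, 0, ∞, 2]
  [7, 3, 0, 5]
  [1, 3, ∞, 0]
Closure =
  [0, 2, 9, 3]
  [1, 0, 10, 2]
  [4, 3, 0, 5]
  [1, 3, 10, 0]

This is the Floyd-Warshall all-pairs shortest-path computation. For each intermediate vertex k = 0, 1, …, 3, update dist[i][j] ← min(dist[i][j], dist[i][k] + dist[k][j]). The final matrix gives, for each (i, j), the minimum total weight of any directed path from i to j (possibly empty when i = j).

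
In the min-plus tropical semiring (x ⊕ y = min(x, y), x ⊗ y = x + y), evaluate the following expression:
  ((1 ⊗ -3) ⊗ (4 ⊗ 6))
((1 ⊗ -3) ⊗ (4 ⊗ 6)) = 8

Expand innermost to outermost. Recall ⊕ takes the minimum of its arguments and ⊗ takes their sum. Working out the expression ((1 ⊗ -3) ⊗ (4 ⊗ 6)) gives 8.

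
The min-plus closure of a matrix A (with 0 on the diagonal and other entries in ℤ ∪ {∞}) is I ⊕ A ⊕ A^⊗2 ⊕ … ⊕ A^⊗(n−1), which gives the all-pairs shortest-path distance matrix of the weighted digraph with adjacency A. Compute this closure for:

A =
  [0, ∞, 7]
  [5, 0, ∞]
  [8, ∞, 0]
Closure =
  [0, ∞, 7]
  [5, 0, 12]
  [8, ∞, 0]

This is the Floyd-Warshall all-pairs shortest-path computation. For each intermediate vertex k = 0, 1, …, 2, update dist[i][j] ← min(dist[i][j], dist[i][k] + dist[k][j]). The final matrix gives, for each (i, j), the minimum total weight of any directed path from i to j (possibly empty when i = j).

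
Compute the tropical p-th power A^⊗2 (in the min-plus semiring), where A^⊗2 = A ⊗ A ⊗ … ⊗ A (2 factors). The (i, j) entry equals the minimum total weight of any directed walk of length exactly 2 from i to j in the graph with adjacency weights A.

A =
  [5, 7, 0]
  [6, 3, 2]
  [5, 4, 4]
A^⊗2 =
  [5, 4, 4]
  [7, 6, 5]
  [9, 7, 5]

Each entry (A^⊗2)_ij equals the minimum over all length-2 walks i = v_0 → v_1 → … → v_2 = j of Σ_t A[v_t][v_{t+1}]. For example, for (i, j) = (0, 2) we minimise over 3 possible intermediate vertex sequences; the minimum is 4, attained along the walk 0 → 2 → 2.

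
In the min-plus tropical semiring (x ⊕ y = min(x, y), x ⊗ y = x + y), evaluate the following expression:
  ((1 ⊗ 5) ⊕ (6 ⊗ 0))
((1 ⊗ 5) ⊕ (6 ⊗ 0)) = 6

Expand innermost to outermost. Recall ⊕ takes the minimum of its arguments and ⊗ takes their sum. Working out the expression ((1 ⊗ 5) ⊕ (6 ⊗ 0)) gives 6.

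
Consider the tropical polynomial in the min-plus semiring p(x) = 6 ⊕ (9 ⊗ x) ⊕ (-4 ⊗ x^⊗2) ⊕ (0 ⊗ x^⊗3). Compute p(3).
p(3) = 2

A tropical monomial a ⊗ x^⊗i evaluates to a + i · x. Evaluating each term at x = 3:
  Term 0 contributes 6 + 0 · 3 = 6
  Term 1 contributes 9 + 1 · 3 = 12
  Term 2 contributes -4 + 2 · 3 = 2
  Term 3 contributes 0 + 3 · 3 = 9
p(3) = ⊕ of these = min[6, 12, 2, 9] = 2.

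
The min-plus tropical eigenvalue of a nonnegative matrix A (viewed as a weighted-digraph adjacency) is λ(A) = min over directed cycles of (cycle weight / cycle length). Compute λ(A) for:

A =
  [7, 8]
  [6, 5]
λ(A) = 5

Enumerate directed cycles and compute their means (weight / length). Sample:
  cycle 0 → 0: weight = 7, length = 1, mean = 7/1 ≈ 7.000
  cycle 1 → 1: weight = 5, length = 1, mean = 5/1 ≈ 5.000
  cycle 0 → 1 → 0: weight = 14, length = 2, mean = 14/2 ≈ 7.000
  cycle 1 → 0 → 1: weight = 14, length = 2, mean = 14/2 ≈ 7.000
Minimum mean = 5.000, attained e.g. along the cycle 1 → 1 with weight 5 and length 1. So λ(A) = 5/1 = 5.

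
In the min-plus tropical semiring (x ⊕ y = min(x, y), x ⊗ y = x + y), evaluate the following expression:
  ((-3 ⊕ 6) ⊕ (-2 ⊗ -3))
((-3 ⊕ 6) ⊕ (-2 ⊗ -3)) = -5

Expand innermost to outermost. Recall ⊕ takes the minimum of its arguments and ⊗ takes their sum. Working out the expression ((-3 ⊕ 6) ⊕ (-2 ⊗ -3)) gives -5.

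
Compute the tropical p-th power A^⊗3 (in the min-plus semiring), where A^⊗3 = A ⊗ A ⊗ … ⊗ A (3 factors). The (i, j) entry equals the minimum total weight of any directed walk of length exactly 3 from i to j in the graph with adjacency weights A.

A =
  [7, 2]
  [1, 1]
A^⊗3 =
  [4, 4]
  [3, 3]

Each entry (A^⊗3)_ij equals the minimum over all length-3 walks i = v_0 → v_1 → … → v_3 = j of Σ_t A[v_t][v_{t+1}]. For example, for (i, j) = (0, 1) we minimise over 4 possible intermediate vertex sequences; the minimum is 4, attained along the walk 0 → 1 → 1 → 1.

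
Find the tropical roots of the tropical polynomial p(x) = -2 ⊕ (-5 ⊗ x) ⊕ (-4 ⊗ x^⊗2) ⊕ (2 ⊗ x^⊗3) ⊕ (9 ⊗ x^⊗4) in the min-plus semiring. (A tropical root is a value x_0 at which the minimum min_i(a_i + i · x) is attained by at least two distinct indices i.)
Roots: {-7, -6, -1, 3}

Each tropical root is a break point of the lower envelope of the lines y = a_i + i · x (there are 5 lines, with slopes 0, 1, ..., 4). Only the lines that attain the minimum somewhere contribute to roots; other lines are dominated. Here the surviving (envelope) indices are i = 4, i = 3, i = 2, i = 1, i = 0.
Intersections between consecutive envelope lines give the roots: for adjacent envelope indices i < j the intersection is x = (a_i − a_j) / (j − i). Reading off the sorted break points: {-7, -6, -1, 3}.
Verification: at each break x_0, at least two indices attain the minimum of min_i(a_i + i · x_0).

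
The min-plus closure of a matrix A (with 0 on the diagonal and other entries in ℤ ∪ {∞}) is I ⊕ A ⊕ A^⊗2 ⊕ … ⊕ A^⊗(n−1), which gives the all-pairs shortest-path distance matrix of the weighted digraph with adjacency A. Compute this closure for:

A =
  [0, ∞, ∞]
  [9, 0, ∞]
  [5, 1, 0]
Closure =
  [0, ∞, ∞]
  [9, 0, ∞]
  [5, 1, 0]

This is the Floyd-Warshall all-pairs shortest-path computation. For each intermediate vertex k = 0, 1, …, 2, update dist[i][j] ← min(dist[i][j], dist[i][k] + dist[k][j]). The final matrix gives, for each (i, j), the minimum total weight of any directed path from i to j (possibly empty when i = j).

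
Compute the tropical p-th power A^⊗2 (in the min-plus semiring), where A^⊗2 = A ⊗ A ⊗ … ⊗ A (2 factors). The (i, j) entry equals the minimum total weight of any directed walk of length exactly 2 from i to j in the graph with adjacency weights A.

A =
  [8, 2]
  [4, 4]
A^⊗2 =
  [6, 6]
  [8, 6]

Each entry (A^⊗2)_ij equals the minimum over all length-2 walks i = v_0 → v_1 → … → v_2 = j of Σ_t A[v_t][v_{t+1}]. For example, for (i, j) = (0, 1) we minimise over 2 possible intermediate vertex sequences; the minimum is 6, attained along the walk 0 → 1 → 1.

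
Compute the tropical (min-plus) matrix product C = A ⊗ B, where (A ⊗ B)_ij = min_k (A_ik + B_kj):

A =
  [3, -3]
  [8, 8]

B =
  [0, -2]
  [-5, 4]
A ⊗ B =
  [-8, 1]
  [3, 6]

Apply the min-plus product entry-by-entry:
  C[0][0] = min over k of (A[0][0] + B[0][0] = 3 + 0 = 3, A[0][1] + B[1][0] = -3 + -5 = -8) = -8 (attained at k = 1)
  C[0][1] = min over k of (A[0][0] + B[0][1] = 3 + -2 = 1, A[0][1] + B[1][1] = -3 + 4 = 1) = 1 (attained at k = 0)
  C[1][0] = min over k of (A[1][0] + B[0][0] = 8 + 0 = 8, A[1][1] + B[1][0] = 8 + -5 = 3) = 3 (attained at k = 1)
  C[1][1] = min over k of (A[1][0] + B[0][1] = 8 + -2 = 6, A[1][1] + B[1][1] = 8 + 4 = 12) = 6 (attained at k = 0)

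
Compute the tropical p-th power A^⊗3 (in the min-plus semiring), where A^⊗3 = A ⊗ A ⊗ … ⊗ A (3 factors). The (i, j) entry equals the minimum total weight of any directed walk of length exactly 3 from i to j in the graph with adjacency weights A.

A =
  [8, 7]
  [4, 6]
A^⊗3 =
  [17, 18]
  [15, 17]

Each entry (A^⊗3)_ij equals the minimum over all length-3 walks i = v_0 → v_1 → … → v_3 = j of Σ_t A[v_t][v_{t+1}]. For example, for (i, j) = (0, 1) we minimise over 4 possible intermediate vertex sequences; the minimum is 18, attained along the walk 0 → 1 → 0 → 1.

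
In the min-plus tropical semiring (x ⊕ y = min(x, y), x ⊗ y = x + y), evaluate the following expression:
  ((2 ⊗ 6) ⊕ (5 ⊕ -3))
((2 ⊗ 6) ⊕ (5 ⊕ -3)) = -3

Expand innermost to outermost. Recall ⊕ takes the minimum of its arguments and ⊗ takes their sum. Working out the expression ((2 ⊗ 6) ⊕ (5 ⊕ -3)) gives -3.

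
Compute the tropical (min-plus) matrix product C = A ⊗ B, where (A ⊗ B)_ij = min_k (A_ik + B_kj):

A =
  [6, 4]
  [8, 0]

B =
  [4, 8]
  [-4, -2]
A ⊗ B =
  [0, 2]
  [-4, -2]

Apply the min-plus product entry-by-entry:
  C[0][0] = min over k of (A[0][0] + B[0][0] = 6 + 4 = 10, A[0][1] + B[1][0] = 4 + -4 = 0) = 0 (attained at k = 1)
  C[0][1] = min over k of (A[0][0] + B[0][1] = 6 + 8 = 14, A[0][1] + B[1][1] = 4 + -2 = 2) = 2 (attained at k = 1)
  C[1][0] = min over k of (A[1][0] + B[0][0] = 8 + 4 = 12, A[1][1] + B[1][0] = 0 + -4 = -4) = -4 (attained at k = 1)
  C[1][1] = min over k of (A[1][0] + B[0][1] = 8 + 8 = 16, A[1][1] + B[1][1] = 0 + -2 = -2) = -2 (attained at k = 1)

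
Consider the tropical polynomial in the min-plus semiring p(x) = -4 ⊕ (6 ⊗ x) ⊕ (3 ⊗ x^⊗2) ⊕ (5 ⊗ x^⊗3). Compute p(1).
p(1) = -4

A tropical monomial a ⊗ x^⊗i evaluates to a + i · x. Evaluating each term at x = 1:
  Term 0 contributes -4 + 0 · 1 = -4
  Term 1 contributes 6 + 1 · 1 = 7
  Term 2 contributes 3 + 2 · 1 = 5
  Term 3 contributes 5 + 3 · 1 = 8
p(1) = ⊕ of these = min[-4, 7, 5, 8] = -4.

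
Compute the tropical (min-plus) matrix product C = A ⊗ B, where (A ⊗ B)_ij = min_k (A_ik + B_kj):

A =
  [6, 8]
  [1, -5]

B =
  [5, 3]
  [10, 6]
A ⊗ B =
  [11, 9]
  [5, 1]

Apply the min-plus product entry-by-entry:
  C[0][0] = min over k of (A[0][0] + B[0][0] = 6 + 5 = 11, A[0][1] + B[1][0] = 8 + 10 = 18) = 11 (attained at k = 0)
  C[0][1] = min over k of (A[0][0] + B[0][1] = 6 + 3 = 9, A[0][1] + B[1][1] = 8 + 6 = 14) = 9 (attained at k = 0)
  C[1][0] = min over k of (A[1][0] + B[0][0] = 1 + 5 = 6, A[1][1] + B[1][0] = -5 + 10 = 5) = 5 (attained at k = 1)
  C[1][1] = min over k of (A[1][0] + B[0][1] = 1 + 3 = 4, A[1][1] + B[1][1] = -5 + 6 = 1) = 1 (attained at k = 1)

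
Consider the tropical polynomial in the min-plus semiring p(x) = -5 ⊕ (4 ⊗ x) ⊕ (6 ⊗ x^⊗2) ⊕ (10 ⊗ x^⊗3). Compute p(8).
p(8) = -5

A tropical monomial a ⊗ x^⊗i evaluates to a + i · x. Evaluating each term at x = 8:
  Term 0 contributes -5 + 0 · 8 = -5
  Term 1 contributes 4 + 1 · 8 = 12
  Term 2 contributes 6 + 2 · 8 = 22
  Term 3 contributes 10 + 3 · 8 = 34
p(8) = ⊕ of these = min[-5, 12, 22, 34] = -5.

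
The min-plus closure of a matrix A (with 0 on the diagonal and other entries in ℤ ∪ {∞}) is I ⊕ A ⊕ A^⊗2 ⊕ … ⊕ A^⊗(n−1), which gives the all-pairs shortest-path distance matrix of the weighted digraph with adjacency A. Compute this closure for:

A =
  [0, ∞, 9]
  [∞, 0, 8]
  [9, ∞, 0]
Closure =
  [0, ∞, 9]
  [17, 0, 8]
  [9, ∞, 0]

This is the Floyd-Warshall all-pairs shortest-path computation. For each intermediate vertex k = 0, 1, …, 2, update dist[i][j] ← min(dist[i][j], dist[i][k] + dist[k][j]). The final matrix gives, for each (i, j), the minimum total weight of any directed path from i to j (possibly empty when i = j).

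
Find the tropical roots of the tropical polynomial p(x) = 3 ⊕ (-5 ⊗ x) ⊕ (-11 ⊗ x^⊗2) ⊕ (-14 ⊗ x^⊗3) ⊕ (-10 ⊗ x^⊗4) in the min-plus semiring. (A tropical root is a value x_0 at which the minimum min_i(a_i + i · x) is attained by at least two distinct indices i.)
Roots: {-4, 3, 6, 8}

Each tropical root is a break point of the lower envelope of the lines y = a_i + i · x (there are 5 lines, with slopes 0, 1, ..., 4). Only the lines that attain the minimum somewhere contribute to roots; other lines are dominated. Here the surviving (envelope) indices are i = 4, i = 3, i = 2, i = 1, i = 0.
Intersections between consecutive envelope lines give the roots: for adjacent envelope indices i < j the intersection is x = (a_i − a_j) / (j − i). Reading off the sorted break points: {-4, 3, 6, 8}.
Verification: at each break x_0, at least two indices attain the minimum of min_i(a_i + i · x_0).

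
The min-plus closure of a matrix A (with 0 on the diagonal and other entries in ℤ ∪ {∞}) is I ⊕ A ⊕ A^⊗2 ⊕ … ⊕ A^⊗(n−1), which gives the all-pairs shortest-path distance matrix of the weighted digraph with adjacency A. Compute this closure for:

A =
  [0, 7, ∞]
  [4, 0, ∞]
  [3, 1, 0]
Closure =
  [0, 7, ∞]
  [4, 0, ∞]
  [3, 1, 0]

This is the Floyd-Warshall all-pairs shortest-path computation. For each intermediate vertex k = 0, 1, …, 2, update dist[i][j] ← min(dist[i][j], dist[i][k] + dist[k][j]). The final matrix gives, for each (i, j), the minimum total weight of any directed path from i to j (possibly empty when i = j).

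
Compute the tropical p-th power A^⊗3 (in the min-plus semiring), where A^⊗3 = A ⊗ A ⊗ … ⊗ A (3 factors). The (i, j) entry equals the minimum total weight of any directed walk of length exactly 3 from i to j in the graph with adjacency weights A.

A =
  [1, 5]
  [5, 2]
A^⊗3 =
  [3, 7]
  [7, 6]

Each entry (A^⊗3)_ij equals the minimum over all length-3 walks i = v_0 → v_1 → … → v_3 = j of Σ_t A[v_t][v_{t+1}]. For example, for (i, j) = (0, 1) we minimise over 4 possible intermediate vertex sequences; the minimum is 7, attained along the walk 0 → 0 → 0 → 1.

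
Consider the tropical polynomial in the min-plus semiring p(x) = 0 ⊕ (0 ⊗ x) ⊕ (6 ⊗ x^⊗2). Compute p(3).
p(3) = 0

A tropical monomial a ⊗ x^⊗i evaluates to a + i · x. Evaluating each term at x = 3:
  Term 0 contributes 0 + 0 · 3 = 0
  Term 1 contributes 0 + 1 · 3 = 3
  Term 2 contributes 6 + 2 · 3 = 12
p(3) = ⊕ of these = min[0, 3, 12] = 0.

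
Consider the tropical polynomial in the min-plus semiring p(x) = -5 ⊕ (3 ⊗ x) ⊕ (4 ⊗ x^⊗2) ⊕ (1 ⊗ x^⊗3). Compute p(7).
p(7) = -5

A tropical monomial a ⊗ x^⊗i evaluates to a + i · x. Evaluating each term at x = 7:
  Term 0 contributes -5 + 0 · 7 = -5
  Term 1 contributes 3 + 1 · 7 = 10
  Term 2 contributes 4 + 2 · 7 = 18
  Term 3 contributes 1 + 3 · 7 = 22
p(7) = ⊕ of these = min[-5, 10, 18, 22] = -5.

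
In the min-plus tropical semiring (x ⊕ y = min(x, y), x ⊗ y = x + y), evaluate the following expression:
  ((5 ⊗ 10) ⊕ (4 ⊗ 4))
((5 ⊗ 10) ⊕ (4 ⊗ 4)) = 8

Expand innermost to outermost. Recall ⊕ takes the minimum of its arguments and ⊗ takes their sum. Working out the expression ((5 ⊗ 10) ⊕ (4 ⊗ 4)) gives 8.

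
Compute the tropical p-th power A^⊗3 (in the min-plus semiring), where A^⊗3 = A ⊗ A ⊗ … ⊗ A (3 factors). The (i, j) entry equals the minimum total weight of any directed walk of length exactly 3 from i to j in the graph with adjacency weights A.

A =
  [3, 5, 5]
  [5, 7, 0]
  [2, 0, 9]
A^⊗3 =
  [7, 5, 5]
  [5, 7, 0]
  [2, 0, 7]

Each entry (A^⊗3)_ij equals the minimum over all length-3 walks i = v_0 → v_1 → … → v_3 = j of Σ_t A[v_t][v_{t+1}]. For example, for (i, j) = (0, 2) we minimise over 9 possible intermediate vertex sequences; the minimum is 5, attained along the walk 0 → 2 → 1 → 2.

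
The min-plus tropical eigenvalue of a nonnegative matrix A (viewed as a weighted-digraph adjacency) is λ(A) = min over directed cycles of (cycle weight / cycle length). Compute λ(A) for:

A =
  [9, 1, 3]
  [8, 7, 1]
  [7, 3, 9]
λ(A) = 2

Enumerate directed cycles and compute their means (weight / length). Sample:
  cycle 0 → 0: weight = 9, length = 1, mean = 9/1 ≈ 9.000
  cycle 1 → 1: weight = 7, length = 1, mean = 7/1 ≈ 7.000
  cycle 2 → 2: weight = 9, length = 1, mean = 9/1 ≈ 9.000
  cycle 0 → 1 → 0: weight = 9, length = 2, mean = 9/2 ≈ 4.500
  cycle 0 → 2 → 0: weight = 10, length = 2, mean = 10/2 ≈ 5.000
  cycle 1 → 0 → 1: weight = 9, length = 2, mean = 9/2 ≈ 4.500
Minimum mean = 2.000, attained e.g. along the cycle 1 → 2 → 1 with weight 4 and length 2. So λ(A) = 4/2 = 2.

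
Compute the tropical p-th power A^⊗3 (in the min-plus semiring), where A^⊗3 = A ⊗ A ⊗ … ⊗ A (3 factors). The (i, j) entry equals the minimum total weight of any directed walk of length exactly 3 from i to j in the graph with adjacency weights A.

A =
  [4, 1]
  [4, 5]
A^⊗3 =
  [9, 6]
  [9, 9]

Each entry (A^⊗3)_ij equals the minimum over all length-3 walks i = v_0 → v_1 → … → v_3 = j of Σ_t A[v_t][v_{t+1}]. For example, for (i, j) = (0, 1) we minimise over 4 possible intermediate vertex sequences; the minimum is 6, attained along the walk 0 → 1 → 0 → 1.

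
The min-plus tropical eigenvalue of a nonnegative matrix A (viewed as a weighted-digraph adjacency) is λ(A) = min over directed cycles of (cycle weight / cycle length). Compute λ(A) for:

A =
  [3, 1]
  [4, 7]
λ(A) = 5/2

Enumerate directed cycles and compute their means (weight / length). Sample:
  cycle 0 → 0: weight = 3, length = 1, mean = 3/1 ≈ 3.000
  cycle 1 → 1: weight = 7, length = 1, mean = 7/1 ≈ 7.000
  cycle 0 → 1 → 0: weight = 5, length = 2, mean = 5/2 ≈ 2.500
  cycle 1 → 0 → 1: weight = 5, length = 2, mean = 5/2 ≈ 2.500
Minimum mean = 2.500, attained e.g. along the cycle 0 → 1 → 0 with weight 5 and length 2. So λ(A) = 5/2 = 5/2.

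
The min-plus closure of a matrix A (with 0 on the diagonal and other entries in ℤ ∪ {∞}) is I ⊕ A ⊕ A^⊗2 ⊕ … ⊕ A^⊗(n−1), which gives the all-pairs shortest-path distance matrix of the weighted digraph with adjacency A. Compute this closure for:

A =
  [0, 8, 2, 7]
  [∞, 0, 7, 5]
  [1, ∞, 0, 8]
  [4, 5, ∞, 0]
Closure =
  [0, 8, 2, 7]
  [8, 0, 7, 5]
  [1, 9, 0, 8]
  [4, 5, 6, 0]

This is the Floyd-Warshall all-pairs shortest-path computation. For each intermediate vertex k = 0, 1, …, 3, update dist[i][j] ← min(dist[i][j], dist[i][k] + dist[k][j]). The final matrix gives, for each (i, j), the minimum total weight of any directed path from i to j (possibly empty when i = j).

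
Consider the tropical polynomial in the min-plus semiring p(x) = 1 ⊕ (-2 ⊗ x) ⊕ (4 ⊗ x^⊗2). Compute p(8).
p(8) = 1

A tropical monomial a ⊗ x^⊗i evaluates to a + i · x. Evaluating each term at x = 8:
  Term 0 contributes 1 + 0 · 8 = 1
  Term 1 contributes -2 + 1 · 8 = 6
  Term 2 contributes 4 + 2 · 8 = 20
p(8) = ⊕ of these = min[1, 6, 20] = 1.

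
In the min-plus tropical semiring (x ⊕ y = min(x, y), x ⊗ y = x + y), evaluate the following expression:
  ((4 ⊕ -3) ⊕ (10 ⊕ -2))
((4 ⊕ -3) ⊕ (10 ⊕ -2)) = -3

Expand innermost to outermost. Recall ⊕ takes the minimum of its arguments and ⊗ takes their sum. Working out the expression ((4 ⊕ -3) ⊕ (10 ⊕ -2)) gives -3.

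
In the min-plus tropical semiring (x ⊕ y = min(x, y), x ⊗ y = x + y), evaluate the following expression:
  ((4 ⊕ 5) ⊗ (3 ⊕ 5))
((4 ⊕ 5) ⊗ (3 ⊕ 5)) = 7

Expand innermost to outermost. Recall ⊕ takes the minimum of its arguments and ⊗ takes their sum. Working out the expression ((4 ⊕ 5) ⊗ (3 ⊕ 5)) gives 7.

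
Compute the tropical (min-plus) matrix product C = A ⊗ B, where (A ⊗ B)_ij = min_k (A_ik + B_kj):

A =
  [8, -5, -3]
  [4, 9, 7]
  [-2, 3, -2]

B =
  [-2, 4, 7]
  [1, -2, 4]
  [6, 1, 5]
A ⊗ B =
  [-4, -7, -1]
  [2, 7, 11]
  [-4, -1, 3]

Apply the min-plus product entry-by-entry:
  C[0][0] = min over k of (A[0][0] + B[0][0] = 8 + -2 = 6, A[0][1] + B[1][0] = -5 + 1 = -4, A[0][2] + B[2][0] = -3 + 6 = 3) = -4 (attained at k = 1)
  C[0][1] = min over k of (A[0][0] + B[0][1] = 8 + 4 = 12, A[0][1] + B[1][1] = -5 + -2 = -7, A[0][2] + B[2][1] = -3 + 1 = -2) = -7 (attained at k = 1)
  C[0][2] = min over k of (A[0][0] + B[0][2] = 8 + 7 = 15, A[0][1] + B[1][2] = -5 + 4 = -1, A[0][2] + B[2][2] = -3 + 5 = 2) = -1 (attained at k = 1)
  C[1][0] = min over k of (A[1][0] + B[0][0] = 4 + -2 = 2, A[1][1] + B[1][0] = 9 + 1 = 10, A[1][2] + B[2][0] = 7 + 6 = 13) = 2 (attained at k = 0)
  C[1][1] = min over k of (A[1][0] + B[0][1] = 4 + 4 = 8, A[1][1] + B[1][1] = 9 + -2 = 7, A[1][2] + B[2][1] = 7 + 1 = 8) = 7 (attained at k = 1)
  C[1][2] = min over k of (A[1][0] + B[0][2] = 4 + 7 = 11, A[1][1] + B[1][2] = 9 + 4 = 13, A[1][2] + B[2][2] = 7 + 5 = 12) = 11 (attained at k = 0)
  C[2][0] = min over k of (A[2][0] + B[0][0] = -2 + -2 = -4, A[2][1] + B[1][0] = 3 + 1 = 4, A[2][2] + B[2][0] = -2 + 6 = 4) = -4 (attained at k = 0)
  C[2][1] = min over k of (A[2][0] + B[0][1] = -2 + 4 = 2, A[2][1] + B[1][1] = 3 + -2 = 1, A[2][2] + B[2][1] = -2 + 1 = -1) = -1 (attained at k = 2)
  C[2][2] = min over k of (A[2][0] + B[0][2] = -2 + 7 = 5, A[2][1] + B[1][2] = 3 + 4 = 7, A[2][2] + B[2][2] = -2 + 5 = 3) = 3 (attained at k = 2)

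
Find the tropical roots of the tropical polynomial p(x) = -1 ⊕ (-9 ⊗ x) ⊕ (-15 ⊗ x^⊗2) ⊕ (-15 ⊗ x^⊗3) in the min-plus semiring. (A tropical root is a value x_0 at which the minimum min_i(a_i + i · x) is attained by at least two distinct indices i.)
Roots: {0, 6, 8}

Each tropical root is a break point of the lower envelope of the lines y = a_i + i · x (there are 4 lines, with slopes 0, 1, ..., 3). Only the lines that attain the minimum somewhere contribute to roots; other lines are dominated. Here the surviving (envelope) indices are i = 3, i = 2, i = 1, i = 0.
Intersections between consecutive envelope lines give the roots: for adjacent envelope indices i < j the intersection is x = (a_i − a_j) / (j − i). Reading off the sorted break points: {0, 6, 8}.
Verification: at each break x_0, at least two indices attain the minimum of min_i(a_i + i · x_0).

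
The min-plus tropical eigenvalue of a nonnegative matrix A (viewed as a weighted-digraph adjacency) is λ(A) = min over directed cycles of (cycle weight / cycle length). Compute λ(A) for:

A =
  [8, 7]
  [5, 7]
λ(A) = 6

Enumerate directed cycles and compute their means (weight / length). Sample:
  cycle 0 → 0: weight = 8, length = 1, mean = 8/1 ≈ 8.000
  cycle 1 → 1: weight = 7, length = 1, mean = 7/1 ≈ 7.000
  cycle 0 → 1 → 0: weight = 12, length = 2, mean = 12/2 ≈ 6.000
  cycle 1 → 0 → 1: weight = 12, length = 2, mean = 12/2 ≈ 6.000
Minimum mean = 6.000, attained e.g. along the cycle 0 → 1 → 0 with weight 12 and length 2. So λ(A) = 12/2 = 6.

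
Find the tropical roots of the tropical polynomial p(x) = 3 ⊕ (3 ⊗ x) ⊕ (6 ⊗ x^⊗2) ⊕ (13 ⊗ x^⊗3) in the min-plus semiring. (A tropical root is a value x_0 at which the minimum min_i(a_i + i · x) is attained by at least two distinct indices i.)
Roots: {-7, -3, 0}

Each tropical root is a break point of the lower envelope of the lines y = a_i + i · x (there are 4 lines, with slopes 0, 1, ..., 3). Only the lines that attain the minimum somewhere contribute to roots; other lines are dominated. Here the surviving (envelope) indices are i = 3, i = 2, i = 1, i = 0.
Intersections between consecutive envelope lines give the roots: for adjacent envelope indices i < j the intersection is x = (a_i − a_j) / (j − i). Reading off the sorted break points: {-7, -3, 0}.
Verification: at each break x_0, at least two indices attain the minimum of min_i(a_i + i · x_0).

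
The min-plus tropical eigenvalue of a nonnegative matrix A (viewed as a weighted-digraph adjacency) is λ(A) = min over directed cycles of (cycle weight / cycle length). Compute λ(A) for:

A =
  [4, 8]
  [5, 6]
λ(A) = 4

Enumerate directed cycles and compute their means (weight / length). Sample:
  cycle 0 → 0: weight = 4, length = 1, mean = 4/1 ≈ 4.000
  cycle 1 → 1: weight = 6, length = 1, mean = 6/1 ≈ 6.000
  cycle 0 → 1 → 0: weight = 13, length = 2, mean = 13/2 ≈ 6.500
  cycle 1 → 0 → 1: weight = 13, length = 2, mean = 13/2 ≈ 6.500
Minimum mean = 4.000, attained e.g. along the cycle 0 → 0 with weight 4 and length 1. So λ(A) = 4/1 = 4.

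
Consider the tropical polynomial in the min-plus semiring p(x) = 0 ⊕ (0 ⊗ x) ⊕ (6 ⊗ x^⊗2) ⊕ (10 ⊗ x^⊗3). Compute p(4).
p(4) = 0

A tropical monomial a ⊗ x^⊗i evaluates to a + i · x. Evaluating each term at x = 4:
  Term 0 contributes 0 + 0 · 4 = 0
  Term 1 contributes 0 + 1 · 4 = 4
  Term 2 contributes 6 + 2 · 4 = 14
  Term 3 contributes 10 + 3 · 4 = 22
p(4) = ⊕ of these = min[0, 4, 14, 22] = 0.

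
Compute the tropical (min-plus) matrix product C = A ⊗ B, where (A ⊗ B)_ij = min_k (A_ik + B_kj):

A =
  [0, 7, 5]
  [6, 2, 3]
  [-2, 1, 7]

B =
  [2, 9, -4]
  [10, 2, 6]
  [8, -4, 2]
A ⊗ B =
  [2, 1, -4]
  [8, -1, 2]
  [0, 3, -6]

Apply the min-plus product entry-by-entry:
  C[0][0] = min over k of (A[0][0] + B[0][0] = 0 + 2 = 2, A[0][1] + B[1][0] = 7 + 10 = 17, A[0][2] + B[2][0] = 5 + 8 = 13) = 2 (attained at k = 0)
  C[0][1] = min over k of (A[0][0] + B[0][1] = 0 + 9 = 9, A[0][1] + B[1][1] = 7 + 2 = 9, A[0][2] + B[2][1] = 5 + -4 = 1) = 1 (attained at k = 2)
  C[0][2] = min over k of (A[0][0] + B[0][2] = 0 + -4 = -4, A[0][1] + B[1][2] = 7 + 6 = 13, A[0][2] + B[2][2] = 5 + 2 = 7) = -4 (attained at k = 0)
  C[1][0] = min over k of (A[1][0] + B[0][0] = 6 + 2 = 8, A[1][1] + B[1][0] = 2 + 10 = 12, A[1][2] + B[2][0] = 3 + 8 = 11) = 8 (attained at k = 0)
  C[1][1] = min over k of (A[1][0] + B[0][1] = 6 + 9 = 15, A[1][1] + B[1][1] = 2 + 2 = 4, A[1][2] + B[2][1] = 3 + -4 = -1) = -1 (attained at k = 2)
  C[1][2] = min over k of (A[1][0] + B[0][2] = 6 + -4 = 2, A[1][1] + B[1][2] = 2 + 6 = 8, A[1][2] + B[2][2] = 3 + 2 = 5) = 2 (attained at k = 0)
  C[2][0] = min over k of (A[2][0] + B[0][0] = -2 + 2 = 0, A[2][1] + B[1][0] = 1 + 10 = 11, A[2][2] + B[2][0] = 7 + 8 = 15) = 0 (attained at k = 0)
  C[2][1] = min over k of (A[2][0] + B[0][1] = -2 + 9 = 7, A[2][1] + B[1][1] = 1 + 2 = 3, A[2][2] + B[2][1] = 7 + -4 = 3) = 3 (attained at k = 1)
  C[2][2] = min over k of (A[2][0] + B[0][2] = -2 + -4 = -6, A[2][1] + B[1][2] = 1 + 6 = 7, A[2][2] + B[2][2] = 7 + 2 = 9) = -6 (attained at k = 0)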